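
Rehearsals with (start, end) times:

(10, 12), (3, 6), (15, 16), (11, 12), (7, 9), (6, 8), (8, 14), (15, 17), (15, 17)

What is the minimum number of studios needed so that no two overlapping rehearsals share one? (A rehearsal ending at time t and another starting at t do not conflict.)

Events (time:±→running): 3:+→1 6:-→0 6:+→1 7:+→2 8:-→1 8:+→2 9:-→1 10:+→2 11:+→3 … peak 3.

3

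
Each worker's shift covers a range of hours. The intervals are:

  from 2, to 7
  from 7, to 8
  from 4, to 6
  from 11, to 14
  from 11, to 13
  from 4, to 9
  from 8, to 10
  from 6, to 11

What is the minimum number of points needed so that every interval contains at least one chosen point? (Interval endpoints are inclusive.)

By right end: [4,6]  [2,7]  [7,8]  [4,9]  [8,10]  [6,11]  [11,13]  [11,14]
[4,6] uncovered → point at 6; [7,8] uncovered → point at 8; [11,13] uncovered → point at 13.
Points: 6, 8, 13 (3 total).

3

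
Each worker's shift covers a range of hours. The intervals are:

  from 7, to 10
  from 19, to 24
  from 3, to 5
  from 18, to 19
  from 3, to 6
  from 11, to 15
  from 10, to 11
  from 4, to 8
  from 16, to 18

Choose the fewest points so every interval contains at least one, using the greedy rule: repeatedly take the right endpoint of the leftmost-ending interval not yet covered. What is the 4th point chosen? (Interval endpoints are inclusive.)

Sort by right endpoint; whenever an interval is uncovered, place a point at its right end.
Sorted: [3,5] [3,6] [4,8] [7,10] [10,11] [11,15] [16,18] [18,19] [19,24]
{[3,5],[3,6],[4,8]} hit by 5; {[7,10],[10,11]} hit by 10; {[11,15]} hit by 15; {[16,18],[18,19]} hit by 18; {[19,24]} hit by 24.
Points: 5, 10, 15, 18, 24 (5 total).

18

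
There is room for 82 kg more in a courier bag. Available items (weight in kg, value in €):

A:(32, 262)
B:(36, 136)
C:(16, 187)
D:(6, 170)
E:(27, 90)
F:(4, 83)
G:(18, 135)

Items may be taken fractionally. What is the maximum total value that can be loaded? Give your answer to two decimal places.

859.67

Greedy by value/weight ratio, highest first.
Ratios (sorted): D 28.33, F 20.75, C 11.69, A 8.19, G 7.50, B 3.78, E 3.33
take D (6 @ 170); take F (4 @ 83); take C (16 @ 187); take A (32 @ 262); take G (18 @ 135); take 6/36 of B → 22.67. Capacity used 82/82.
Total value = 859.67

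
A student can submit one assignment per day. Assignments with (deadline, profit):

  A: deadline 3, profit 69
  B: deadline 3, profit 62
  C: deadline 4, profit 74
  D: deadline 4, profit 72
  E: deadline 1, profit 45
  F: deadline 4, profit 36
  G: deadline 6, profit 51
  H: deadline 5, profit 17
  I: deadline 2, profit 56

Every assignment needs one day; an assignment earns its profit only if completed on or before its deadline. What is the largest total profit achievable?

345

Sort by profit descending; place each in the latest free slot ≤ its deadline.
By profit: C(d4,74), D(d4,72), A(d3,69), B(d3,62), I(d2,56), G(d6,51), E(d1,45), F(d4,36), H(d5,17)
C→slot 4; D→slot 3; A→slot 2; B→slot 1; I skipped; G→slot 6; E skipped; F skipped; H→slot 5.
Profit = 62 + 69 + 72 + 74 + 17 + 51 = 345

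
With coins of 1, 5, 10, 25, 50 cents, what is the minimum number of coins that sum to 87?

5

Greedy: take as many of the largest coin as possible, then repeat with the remainder.
87 − 1×50→37 − 1×25→12 − 1×10→2 − 2×1→0
Total coins = 1 + 1 + 1 + 2 = 5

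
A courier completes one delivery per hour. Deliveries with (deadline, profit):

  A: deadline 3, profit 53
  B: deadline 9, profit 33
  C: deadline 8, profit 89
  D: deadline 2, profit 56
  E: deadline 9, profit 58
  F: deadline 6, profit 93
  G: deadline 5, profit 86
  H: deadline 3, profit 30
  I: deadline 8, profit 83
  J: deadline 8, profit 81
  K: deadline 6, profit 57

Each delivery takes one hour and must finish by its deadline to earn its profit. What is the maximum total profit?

656

Profit order: F=93 C=89 G=86 I=83 J=81 E=58 K=57 D=56 A=53 B=33 H=30
Assign: F→slot 6, C→slot 8, G→slot 5, I→slot 7, J→slot 4, E→slot 9, K→slot 3, D→slot 2, A→slot 1, B skipped, H skipped.
Slots: [1:A] [2:D] [3:K] [4:J] [5:G] [6:F] [7:I] [8:C] [9:E]
Profit = 53 + 56 + 57 + 81 + 86 + 93 + 83 + 89 + 58 = 656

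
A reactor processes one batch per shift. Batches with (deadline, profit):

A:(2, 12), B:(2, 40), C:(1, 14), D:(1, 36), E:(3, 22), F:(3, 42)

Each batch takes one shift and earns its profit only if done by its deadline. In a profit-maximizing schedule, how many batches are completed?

3

Profit order: F=42 B=40 D=36 E=22 C=14 A=12
Assign: F→slot 3, B→slot 2, D→slot 1, E skipped, C skipped, A skipped.
Slots: [1:D] [2:B] [3:F]
3 of 6 scheduled.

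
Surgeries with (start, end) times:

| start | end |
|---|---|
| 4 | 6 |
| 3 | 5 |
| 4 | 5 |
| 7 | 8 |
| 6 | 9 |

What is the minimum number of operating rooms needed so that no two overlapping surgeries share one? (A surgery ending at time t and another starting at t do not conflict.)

3

Count concurrent intervals with a sweep; the peak is the room count.
starts: [3, 4, 4, 6, 7]
ends:   [5, 5, 6, 8, 9]
s3→1 s4→2 s4→3  — peak 3.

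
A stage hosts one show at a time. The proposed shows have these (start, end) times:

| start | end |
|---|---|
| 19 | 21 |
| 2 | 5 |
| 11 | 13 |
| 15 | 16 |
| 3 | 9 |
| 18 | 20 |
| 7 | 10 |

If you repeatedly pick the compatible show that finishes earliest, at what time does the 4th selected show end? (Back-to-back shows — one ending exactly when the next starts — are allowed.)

16

Order by finish time; keep every interval that doesn't clash with the previous kept one.
By end time: (2,5), (3,9), (7,10), (11,13), (15,16), (18,20), (19,21).
Pick (2,5); next start ≥ 5 → (7,10); next start ≥ 10 → (11,13); next start ≥ 13 → (15,16); next start ≥ 16 → (18,20).
Selected: (2,5) (7,10) (11,13) (15,16) (18,20)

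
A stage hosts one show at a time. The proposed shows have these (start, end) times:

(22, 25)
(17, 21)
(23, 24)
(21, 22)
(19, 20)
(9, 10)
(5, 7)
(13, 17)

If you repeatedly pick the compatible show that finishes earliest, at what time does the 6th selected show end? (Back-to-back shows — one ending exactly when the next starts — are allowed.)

24

By end time: (5,7), (9,10), (13,17), (19,20), (17,21), (21,22), (23,24), (22,25).
Pick (5,7); next start ≥ 7 → (9,10); next start ≥ 10 → (13,17); next start ≥ 17 → (19,20); next start ≥ 20 → (21,22); next start ≥ 22 → (23,24).
Selected: (5,7) (9,10) (13,17) (19,20) (21,22) (23,24)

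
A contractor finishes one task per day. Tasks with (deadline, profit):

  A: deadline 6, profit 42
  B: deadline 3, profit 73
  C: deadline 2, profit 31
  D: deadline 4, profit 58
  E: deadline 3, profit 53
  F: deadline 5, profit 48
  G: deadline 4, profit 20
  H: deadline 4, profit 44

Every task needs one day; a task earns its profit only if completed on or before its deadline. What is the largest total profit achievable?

318

Sort by profit descending; place each in the latest free slot ≤ its deadline.
Profit order: B=73 D=58 E=53 F=48 H=44 A=42 C=31 G=20
Assign: B→slot 3, D→slot 4, E→slot 2, F→slot 5, H→slot 1, A→slot 6, C skipped, G skipped.
Slots: [1:H] [2:E] [3:B] [4:D] [5:F] [6:A]
Profit = 44 + 53 + 73 + 58 + 48 + 42 = 318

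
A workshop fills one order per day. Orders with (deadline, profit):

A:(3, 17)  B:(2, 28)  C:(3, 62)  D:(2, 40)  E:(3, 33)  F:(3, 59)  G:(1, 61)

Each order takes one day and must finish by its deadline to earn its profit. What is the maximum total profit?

Profit order: C=62 G=61 F=59 D=40 E=33 B=28 A=17
Assign: C→slot 3, G→slot 1, F→slot 2, D skipped, E skipped, B skipped, A skipped.
Slots: [1:G] [2:F] [3:C]
Profit = 61 + 59 + 62 = 182

182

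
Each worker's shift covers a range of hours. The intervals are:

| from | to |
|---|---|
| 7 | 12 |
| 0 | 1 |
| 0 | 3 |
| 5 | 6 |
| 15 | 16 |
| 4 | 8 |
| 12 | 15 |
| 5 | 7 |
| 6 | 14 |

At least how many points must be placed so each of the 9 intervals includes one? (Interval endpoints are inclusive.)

Sorted: [0,1] [0,3] [5,6] [5,7] [4,8] [7,12] [6,14] [12,15] [15,16]
{[0,1],[0,3]} hit by 1; {[5,6],[5,7],[4,8]} hit by 6; {[7,12],[6,14],[12,15]} hit by 12; {[15,16]} hit by 16.
Points: 1, 6, 12, 16 (4 total).

4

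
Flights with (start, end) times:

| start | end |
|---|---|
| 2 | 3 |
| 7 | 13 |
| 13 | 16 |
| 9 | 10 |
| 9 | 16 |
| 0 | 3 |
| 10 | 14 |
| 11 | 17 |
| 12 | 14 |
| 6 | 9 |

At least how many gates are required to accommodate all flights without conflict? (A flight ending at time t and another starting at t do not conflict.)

Count concurrent intervals with a sweep; the peak is the room count.
Events (time:±→running): 0:+→1 2:+→2 3:-→1 3:-→0 6:+→1 7:+→2 9:-→1 9:+→2 9:+→3 10:-→2 10:+→3 11:+→4 12:+→5 … peak 5.

5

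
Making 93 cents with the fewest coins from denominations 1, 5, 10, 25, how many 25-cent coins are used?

3

Greedy: take as many of the largest coin as possible, then repeat with the remainder.
93 − 3×25→18 − 1×10→8 − 1×5→3 − 3×1→0
Count of 25: 3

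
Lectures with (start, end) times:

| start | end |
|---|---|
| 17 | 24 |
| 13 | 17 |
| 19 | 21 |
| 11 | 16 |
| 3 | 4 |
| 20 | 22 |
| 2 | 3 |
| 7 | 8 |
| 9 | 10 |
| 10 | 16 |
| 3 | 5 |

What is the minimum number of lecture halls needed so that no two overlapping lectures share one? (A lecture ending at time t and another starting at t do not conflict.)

3

starts: [2, 3, 3, 7, 9, 10, 11, 13, 17, 19, 20]
ends:   [3, 4, 5, 8, 10, 16, 16, 17, 21, 22, 24]
s2→1 e3→0 s3→1 s3→2 e4→1 e5→0 s7→1 e8→0 s9→1 e10→0 s10→1 s11→2 s13→3  — peak 3.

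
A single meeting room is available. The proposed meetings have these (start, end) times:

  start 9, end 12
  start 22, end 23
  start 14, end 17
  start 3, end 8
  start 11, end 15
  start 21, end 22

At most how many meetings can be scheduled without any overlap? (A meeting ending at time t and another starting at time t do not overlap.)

By end time: (3,8), (9,12), (11,15), (14,17), (21,22), (22,23).
Pick (3,8); next start ≥ 8 → (9,12); next start ≥ 12 → (14,17); next start ≥ 17 → (21,22); next start ≥ 22 → (22,23).
Selected 5 meetings.

5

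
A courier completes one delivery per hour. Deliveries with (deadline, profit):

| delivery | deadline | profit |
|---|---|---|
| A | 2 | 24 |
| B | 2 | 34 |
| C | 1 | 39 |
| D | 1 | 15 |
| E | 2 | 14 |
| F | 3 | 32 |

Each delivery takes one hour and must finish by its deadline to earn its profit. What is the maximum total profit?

Sort by profit descending; place each in the latest free slot ≤ its deadline.
By profit: C(d1,39), B(d2,34), F(d3,32), A(d2,24), D(d1,15), E(d2,14)
C→slot 1; B→slot 2; F→slot 3; A skipped; D skipped; E skipped.
Profit = 39 + 34 + 32 = 105

105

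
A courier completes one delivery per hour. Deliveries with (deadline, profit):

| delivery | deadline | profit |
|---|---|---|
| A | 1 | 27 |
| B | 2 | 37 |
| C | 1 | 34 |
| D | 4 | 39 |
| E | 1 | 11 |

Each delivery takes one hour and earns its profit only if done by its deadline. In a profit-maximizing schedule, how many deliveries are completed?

Sort by profit descending; place each in the latest free slot ≤ its deadline.
Profit order: D=39 B=37 C=34 A=27 E=11
Assign: D→slot 4, B→slot 2, C→slot 1, A skipped, E skipped.
Slots: [1:C] [2:B] [4:D]
3 of 5 scheduled.

3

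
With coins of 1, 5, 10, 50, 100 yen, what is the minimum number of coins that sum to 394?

12

394 = 3×100 + 1×50 + 4×10 + 4×1
Total coins = 3 + 1 + 4 + 4 = 12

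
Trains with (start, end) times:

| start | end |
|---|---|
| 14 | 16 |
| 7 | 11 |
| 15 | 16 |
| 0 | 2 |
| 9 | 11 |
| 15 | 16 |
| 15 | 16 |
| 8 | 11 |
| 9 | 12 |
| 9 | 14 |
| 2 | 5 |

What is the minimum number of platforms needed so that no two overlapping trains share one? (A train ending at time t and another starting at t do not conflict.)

5

The answer is the maximum number of intervals overlapping at any instant.
Events (time:±→running): 0:+→1 2:-→0 2:+→1 5:-→0 7:+→1 8:+→2 9:+→3 9:+→4 9:+→5 … peak 5.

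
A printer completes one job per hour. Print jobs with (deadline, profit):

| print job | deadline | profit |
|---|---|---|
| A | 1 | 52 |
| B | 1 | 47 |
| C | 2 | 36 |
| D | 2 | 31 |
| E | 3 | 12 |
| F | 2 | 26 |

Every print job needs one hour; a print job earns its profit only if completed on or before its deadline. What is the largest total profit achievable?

100

Sort by profit descending; place each in the latest free slot ≤ its deadline.
By profit: A(d1,52), B(d1,47), C(d2,36), D(d2,31), F(d2,26), E(d3,12)
A→slot 1; B skipped; C→slot 2; D skipped; F skipped; E→slot 3.
Profit = 52 + 36 + 12 = 100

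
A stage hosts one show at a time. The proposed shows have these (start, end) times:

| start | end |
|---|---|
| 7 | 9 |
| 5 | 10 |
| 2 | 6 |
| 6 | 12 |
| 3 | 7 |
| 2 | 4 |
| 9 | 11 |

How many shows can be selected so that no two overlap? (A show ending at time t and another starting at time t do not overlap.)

By end time: (2,4), (2,6), (3,7), (7,9), (5,10), (9,11), (6,12).
Pick (2,4); next start ≥ 4 → (7,9); next start ≥ 9 → (9,11).
Selected 3 shows.

3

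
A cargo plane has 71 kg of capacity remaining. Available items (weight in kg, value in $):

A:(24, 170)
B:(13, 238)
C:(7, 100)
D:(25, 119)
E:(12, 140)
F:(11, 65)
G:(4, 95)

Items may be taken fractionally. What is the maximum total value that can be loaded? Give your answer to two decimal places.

808.00

Sort by value per unit weight and fill in that order.
Order: G (95/4=23.75) > B (238/13=18.31) > C (100/7=14.29) > E (140/12=11.67) > A (170/24=7.08) > F (65/11=5.91) > D (119/25=4.76)
Fill: take G (4 @ 95) → take B (13 @ 238) → take C (7 @ 100) → take E (12 @ 140) → take A (24 @ 170) → take F (11 @ 65); 71/71 used.
Total value = 808.00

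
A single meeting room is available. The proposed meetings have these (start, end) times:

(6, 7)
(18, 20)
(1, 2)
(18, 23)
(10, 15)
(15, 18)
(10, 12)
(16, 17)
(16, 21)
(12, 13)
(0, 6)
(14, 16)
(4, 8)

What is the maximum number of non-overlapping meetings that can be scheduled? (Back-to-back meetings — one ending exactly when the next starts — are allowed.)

Sort by end time and greedily take each interval whose start is ≥ the last chosen end.
Sorted by end: (1,2)  (0,6)  (6,7)  (4,8)  (10,12)  (12,13)  (10,15)  (14,16)  (16,17)  (15,18)  (18,20)  (16,21)  (18,23)
take (1,2); take (6,7); skip (4,8); take (10,12); take (12,13); take (14,16); take (16,17); skip (15,18); take (18,20).
Selected 7 meetings.

7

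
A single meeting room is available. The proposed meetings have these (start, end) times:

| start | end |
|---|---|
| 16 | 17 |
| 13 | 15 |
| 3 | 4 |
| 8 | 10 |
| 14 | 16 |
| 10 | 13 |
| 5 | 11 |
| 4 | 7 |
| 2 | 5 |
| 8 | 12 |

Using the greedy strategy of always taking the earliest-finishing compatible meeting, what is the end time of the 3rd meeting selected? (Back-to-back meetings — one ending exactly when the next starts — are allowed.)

10

Sorted by end: (3,4)  (2,5)  (4,7)  (8,10)  (5,11)  (8,12)  (10,13)  (13,15)  (14,16)  (16,17)
take (3,4); take (4,7); take (8,10); skip (5,11); skip (8,12); take (10,13); take (13,15); skip (14,16); take (16,17).
Selected: (3,4) (4,7) (8,10) (10,13) (13,15) (16,17)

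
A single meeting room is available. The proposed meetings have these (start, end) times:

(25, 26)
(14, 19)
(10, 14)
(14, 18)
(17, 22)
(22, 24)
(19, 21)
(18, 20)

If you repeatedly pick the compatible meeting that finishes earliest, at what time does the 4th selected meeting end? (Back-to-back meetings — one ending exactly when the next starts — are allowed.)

By end time: (10,14), (14,18), (14,19), (18,20), (19,21), (17,22), (22,24), (25,26).
Pick (10,14); next start ≥ 14 → (14,18); next start ≥ 18 → (18,20); next start ≥ 20 → (22,24); next start ≥ 24 → (25,26).
Selected: (10,14) (14,18) (18,20) (22,24) (25,26)

24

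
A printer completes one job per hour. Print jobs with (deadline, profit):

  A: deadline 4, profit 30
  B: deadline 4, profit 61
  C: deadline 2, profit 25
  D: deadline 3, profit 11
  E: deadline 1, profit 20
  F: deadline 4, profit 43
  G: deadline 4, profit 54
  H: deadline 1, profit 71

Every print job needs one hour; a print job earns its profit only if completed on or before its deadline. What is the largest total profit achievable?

Profit order: H=71 B=61 G=54 F=43 A=30 C=25 E=20 D=11
Assign: H→slot 1, B→slot 4, G→slot 3, F→slot 2, A skipped, C skipped, E skipped, D skipped.
Slots: [1:H] [2:F] [3:G] [4:B]
Profit = 71 + 43 + 54 + 61 = 229

229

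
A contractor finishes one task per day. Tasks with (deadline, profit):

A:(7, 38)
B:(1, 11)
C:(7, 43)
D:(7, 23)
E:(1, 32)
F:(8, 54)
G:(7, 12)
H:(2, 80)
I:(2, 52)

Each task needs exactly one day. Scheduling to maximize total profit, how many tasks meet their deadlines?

7

Sort by profit descending; place each in the latest free slot ≤ its deadline.
By profit: H(d2,80), F(d8,54), I(d2,52), C(d7,43), A(d7,38), E(d1,32), D(d7,23), G(d7,12), B(d1,11)
H→slot 2; F→slot 8; I→slot 1; C→slot 7; A→slot 6; E skipped; D→slot 5; G→slot 4; B skipped.
7 of 9 scheduled.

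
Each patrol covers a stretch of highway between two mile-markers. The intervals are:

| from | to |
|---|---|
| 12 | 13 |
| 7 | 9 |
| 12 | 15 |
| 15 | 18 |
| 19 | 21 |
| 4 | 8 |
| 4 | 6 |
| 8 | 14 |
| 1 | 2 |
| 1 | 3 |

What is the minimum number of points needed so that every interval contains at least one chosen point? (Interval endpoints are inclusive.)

Sort by right endpoint; whenever an interval is uncovered, place a point at its right end.
By right end: [1,2]  [1,3]  [4,6]  [4,8]  [7,9]  [12,13]  [8,14]  [12,15]  [15,18]  [19,21]
[1,2] uncovered → point at 2; [4,6] uncovered → point at 6; [7,9] uncovered → point at 9; [12,13] uncovered → point at 13; [15,18] uncovered → point at 18; [19,21] uncovered → point at 21.
Points: 2, 6, 9, 13, 18, 21 (6 total).

6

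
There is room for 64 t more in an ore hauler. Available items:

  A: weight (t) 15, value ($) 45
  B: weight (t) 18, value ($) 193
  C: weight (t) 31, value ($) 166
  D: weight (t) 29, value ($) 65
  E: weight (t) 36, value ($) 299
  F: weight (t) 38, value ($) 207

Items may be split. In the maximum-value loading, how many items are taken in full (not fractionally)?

2

Sort by value per unit weight and fill in that order.
Ratios (sorted): B 10.72, E 8.31, F 5.45, C 5.35, A 3.00, D 2.24
take B (18 @ 193); take E (36 @ 299); take 10/38 of F → 54.47. Capacity used 64/64.
2 item(s) taken whole; one partial (take 10/38 of F).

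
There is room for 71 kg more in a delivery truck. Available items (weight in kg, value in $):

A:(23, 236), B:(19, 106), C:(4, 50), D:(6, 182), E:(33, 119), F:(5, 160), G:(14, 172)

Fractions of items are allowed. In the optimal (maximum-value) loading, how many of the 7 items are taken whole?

6

Greedy by value/weight ratio, highest first.
Ratios (sorted): F 32.00, D 30.33, C 12.50, G 12.29, A 10.26, B 5.58, E 3.61
take F (5 @ 160); take D (6 @ 182); take C (4 @ 50); take G (14 @ 172); take A (23 @ 236); take B (19 @ 106). Capacity used 71/71.
6 item(s) taken whole.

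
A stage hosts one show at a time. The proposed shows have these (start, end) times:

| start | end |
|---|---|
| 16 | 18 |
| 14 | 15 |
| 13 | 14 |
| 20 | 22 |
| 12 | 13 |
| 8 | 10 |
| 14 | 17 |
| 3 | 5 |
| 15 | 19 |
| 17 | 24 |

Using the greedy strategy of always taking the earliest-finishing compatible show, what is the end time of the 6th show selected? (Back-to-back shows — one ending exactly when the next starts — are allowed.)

Sort by end time and greedily take each interval whose start is ≥ the last chosen end.
By end time: (3,5), (8,10), (12,13), (13,14), (14,15), (14,17), (16,18), (15,19), (20,22), (17,24).
Pick (3,5); next start ≥ 5 → (8,10); next start ≥ 10 → (12,13); next start ≥ 13 → (13,14); next start ≥ 14 → (14,15); next start ≥ 15 → (16,18); next start ≥ 18 → (20,22).
Selected: (3,5) (8,10) (12,13) (13,14) (14,15) (16,18) (20,22)

18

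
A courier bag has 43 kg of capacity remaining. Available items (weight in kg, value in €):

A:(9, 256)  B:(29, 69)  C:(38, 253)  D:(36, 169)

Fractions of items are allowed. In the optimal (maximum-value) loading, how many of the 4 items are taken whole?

1

Ratios (sorted): A 28.44, C 6.66, D 4.69, B 2.38
take A (9 @ 256); take 34/38 of C → 226.37. Capacity used 43/43.
1 item(s) taken whole; one partial (take 34/38 of C).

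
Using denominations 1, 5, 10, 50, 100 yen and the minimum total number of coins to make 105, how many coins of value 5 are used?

105 = 1×100 + 1×5
Count of 5: 1

1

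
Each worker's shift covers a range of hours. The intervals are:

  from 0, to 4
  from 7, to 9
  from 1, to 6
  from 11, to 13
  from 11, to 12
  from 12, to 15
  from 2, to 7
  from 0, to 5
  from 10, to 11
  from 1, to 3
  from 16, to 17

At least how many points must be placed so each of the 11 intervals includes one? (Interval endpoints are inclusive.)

5

Sort by right endpoint; whenever an interval is uncovered, place a point at its right end.
By right end: [1,3]  [0,4]  [0,5]  [1,6]  [2,7]  [7,9]  [10,11]  [11,12]  [11,13]  [12,15]  [16,17]
[1,3] uncovered → point at 3; [7,9] uncovered → point at 9; [10,11] uncovered → point at 11; [12,15] uncovered → point at 15; [16,17] uncovered → point at 17.
Points: 3, 9, 11, 15, 17 (5 total).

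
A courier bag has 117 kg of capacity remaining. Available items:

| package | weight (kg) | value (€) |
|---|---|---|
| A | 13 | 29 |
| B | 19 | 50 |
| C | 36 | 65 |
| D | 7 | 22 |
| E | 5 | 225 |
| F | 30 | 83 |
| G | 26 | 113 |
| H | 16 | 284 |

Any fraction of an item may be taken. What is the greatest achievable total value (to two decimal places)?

807.81

Sort by value per unit weight and fill in that order.
Ratios (sorted): E 45.00, H 17.75, G 4.35, D 3.14, F 2.77, B 2.63, A 2.23, C 1.81
take E (5 @ 225); take H (16 @ 284); take G (26 @ 113); take D (7 @ 22); take F (30 @ 83); take B (19 @ 50); take A (13 @ 29); take 1/36 of C → 1.81. Capacity used 117/117.
Total value = 807.81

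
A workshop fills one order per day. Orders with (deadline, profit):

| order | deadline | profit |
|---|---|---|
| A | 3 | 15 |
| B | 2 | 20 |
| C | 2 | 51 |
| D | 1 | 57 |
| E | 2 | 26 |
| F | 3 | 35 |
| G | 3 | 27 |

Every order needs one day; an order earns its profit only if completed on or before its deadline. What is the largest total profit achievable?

143

Sort by profit descending; place each in the latest free slot ≤ its deadline.
Profit order: D=57 C=51 F=35 G=27 E=26 B=20 A=15
Assign: D→slot 1, C→slot 2, F→slot 3, G skipped, E skipped, B skipped, A skipped.
Slots: [1:D] [2:C] [3:F]
Profit = 57 + 51 + 35 = 143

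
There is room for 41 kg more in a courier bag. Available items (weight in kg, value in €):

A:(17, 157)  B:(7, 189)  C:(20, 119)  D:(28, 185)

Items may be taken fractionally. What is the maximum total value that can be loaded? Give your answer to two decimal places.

Order: B (189/7=27.00) > A (157/17=9.24) > D (185/28=6.61) > C (119/20=5.95)
Fill: take B (7 @ 189) → take A (17 @ 157) → take 17/28 of D → 112.32; 41/41 used.
Total value = 458.32

458.32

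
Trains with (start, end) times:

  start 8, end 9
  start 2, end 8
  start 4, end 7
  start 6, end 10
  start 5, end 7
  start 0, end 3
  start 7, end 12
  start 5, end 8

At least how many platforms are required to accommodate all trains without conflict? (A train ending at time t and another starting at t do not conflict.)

5

The answer is the maximum number of intervals overlapping at any instant.
starts: [0, 2, 4, 5, 5, 6, 7, 8]
ends:   [3, 7, 7, 8, 8, 9, 10, 12]
s0→1 s2→2 e3→1 s4→2 s5→3 s5→4 s6→5  — peak 5.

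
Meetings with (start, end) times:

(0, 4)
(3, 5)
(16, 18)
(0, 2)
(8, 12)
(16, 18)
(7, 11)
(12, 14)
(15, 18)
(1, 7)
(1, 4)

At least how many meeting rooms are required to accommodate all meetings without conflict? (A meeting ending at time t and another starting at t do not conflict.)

4

Events (time:±→running): 0:+→1 0:+→2 1:+→3 1:+→4 … peak 4.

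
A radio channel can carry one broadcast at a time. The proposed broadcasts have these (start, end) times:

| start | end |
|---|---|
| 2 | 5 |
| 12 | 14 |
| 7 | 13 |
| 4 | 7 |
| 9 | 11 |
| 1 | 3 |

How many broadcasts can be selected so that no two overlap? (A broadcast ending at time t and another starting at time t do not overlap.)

4

Greedy by earliest finish: after sorting by end time, pick each interval compatible with the last pick.
Sorted by end: (1,3)  (2,5)  (4,7)  (9,11)  (7,13)  (12,14)
take (1,3); skip (2,5); take (4,7); take (9,11); take (12,14).
Selected 4 broadcasts.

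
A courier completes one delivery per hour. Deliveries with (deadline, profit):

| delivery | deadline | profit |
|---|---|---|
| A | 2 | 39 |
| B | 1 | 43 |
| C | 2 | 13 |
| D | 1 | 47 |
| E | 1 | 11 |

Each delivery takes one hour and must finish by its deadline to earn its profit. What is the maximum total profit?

By profit: D(d1,47), B(d1,43), A(d2,39), C(d2,13), E(d1,11)
D→slot 1; B skipped; A→slot 2; C skipped; E skipped.
Profit = 47 + 39 = 86

86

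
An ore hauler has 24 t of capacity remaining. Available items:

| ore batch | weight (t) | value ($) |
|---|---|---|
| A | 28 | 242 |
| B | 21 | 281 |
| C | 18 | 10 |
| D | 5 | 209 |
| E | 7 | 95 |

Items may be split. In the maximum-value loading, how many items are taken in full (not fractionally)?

Sort by value per unit weight and fill in that order.
Order: D (209/5=41.80) > E (95/7=13.57) > B (281/21=13.38) > A (242/28=8.64) > C (10/18=0.56)
Fill: take D (5 @ 209) → take E (7 @ 95) → take 12/21 of B → 160.57; 24/24 used.
2 item(s) taken whole; one partial (take 12/21 of B).

2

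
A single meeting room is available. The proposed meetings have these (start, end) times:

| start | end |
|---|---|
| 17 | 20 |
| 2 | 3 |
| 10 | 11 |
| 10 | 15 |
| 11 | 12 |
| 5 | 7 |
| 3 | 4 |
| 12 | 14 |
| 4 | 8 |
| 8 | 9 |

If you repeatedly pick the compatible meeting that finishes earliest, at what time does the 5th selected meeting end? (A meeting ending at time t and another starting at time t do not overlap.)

11

Sorted by end: (2,3)  (3,4)  (5,7)  (4,8)  (8,9)  (10,11)  (11,12)  (12,14)  (10,15)  (17,20)
take (2,3); take (3,4); take (5,7); take (8,9); take (10,11); take (11,12); take (12,14); skip (10,15); take (17,20).
Selected: (2,3) (3,4) (5,7) (8,9) (10,11) (11,12) (12,14) (17,20)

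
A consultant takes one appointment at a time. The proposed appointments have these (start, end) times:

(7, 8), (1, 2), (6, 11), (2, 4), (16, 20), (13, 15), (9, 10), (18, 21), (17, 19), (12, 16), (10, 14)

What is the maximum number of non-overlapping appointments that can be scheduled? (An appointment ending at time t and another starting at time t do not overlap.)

6

Order by finish time; keep every interval that doesn't clash with the previous kept one.
By end time: (1,2), (2,4), (7,8), (9,10), (6,11), (10,14), (13,15), (12,16), (17,19), (16,20), (18,21).
Pick (1,2); next start ≥ 2 → (2,4); next start ≥ 4 → (7,8); next start ≥ 8 → (9,10); next start ≥ 10 → (10,14); next start ≥ 14 → (17,19).
Selected 6 appointments.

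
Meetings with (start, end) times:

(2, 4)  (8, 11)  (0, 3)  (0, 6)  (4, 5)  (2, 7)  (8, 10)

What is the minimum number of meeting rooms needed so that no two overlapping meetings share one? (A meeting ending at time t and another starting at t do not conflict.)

4

The answer is the maximum number of intervals overlapping at any instant.
Events (time:±→running): 0:+→1 0:+→2 2:+→3 2:+→4 … peak 4.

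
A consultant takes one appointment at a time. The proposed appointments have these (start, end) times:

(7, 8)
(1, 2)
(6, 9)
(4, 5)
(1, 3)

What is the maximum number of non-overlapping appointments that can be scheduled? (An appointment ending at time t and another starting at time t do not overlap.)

3

Greedy by earliest finish: after sorting by end time, pick each interval compatible with the last pick.
By end time: (1,2), (1,3), (4,5), (7,8), (6,9).
Pick (1,2); next start ≥ 2 → (4,5); next start ≥ 5 → (7,8).
Selected 3 appointments.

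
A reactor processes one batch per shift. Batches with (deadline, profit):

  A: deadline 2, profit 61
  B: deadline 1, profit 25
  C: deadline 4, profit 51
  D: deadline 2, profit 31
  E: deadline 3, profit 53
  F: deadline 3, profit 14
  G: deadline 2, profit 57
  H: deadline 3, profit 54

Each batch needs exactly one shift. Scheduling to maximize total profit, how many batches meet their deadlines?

4

By profit: A(d2,61), G(d2,57), H(d3,54), E(d3,53), C(d4,51), D(d2,31), B(d1,25), F(d3,14)
A→slot 2; G→slot 1; H→slot 3; E skipped; C→slot 4; D skipped; B skipped; F skipped.
4 of 8 scheduled.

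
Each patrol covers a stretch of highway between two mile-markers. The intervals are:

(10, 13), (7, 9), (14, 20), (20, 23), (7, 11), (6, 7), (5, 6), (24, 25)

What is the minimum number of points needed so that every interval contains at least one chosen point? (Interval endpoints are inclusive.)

Sorted: [5,6] [6,7] [7,9] [7,11] [10,13] [14,20] [20,23] [24,25]
{[5,6],[6,7]} hit by 6; {[7,9],[7,11]} hit by 9; {[10,13]} hit by 13; {[14,20],[20,23]} hit by 20; {[24,25]} hit by 25.
Points: 6, 9, 13, 20, 25 (5 total).

5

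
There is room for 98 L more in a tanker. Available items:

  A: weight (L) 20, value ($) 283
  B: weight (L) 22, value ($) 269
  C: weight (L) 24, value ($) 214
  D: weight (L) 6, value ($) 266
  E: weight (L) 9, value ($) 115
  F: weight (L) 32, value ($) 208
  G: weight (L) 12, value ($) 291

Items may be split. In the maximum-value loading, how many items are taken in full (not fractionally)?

Order: D (266/6=44.33) > G (291/12=24.25) > A (283/20=14.15) > E (115/9=12.78) > B (269/22=12.23) > C (214/24=8.92) > F (208/32=6.50)
Fill: take D (6 @ 266) → take G (12 @ 291) → take A (20 @ 283) → take E (9 @ 115) → take B (22 @ 269) → take C (24 @ 214) → take 5/32 of F → 32.50; 98/98 used.
6 item(s) taken whole; one partial (take 5/32 of F).

6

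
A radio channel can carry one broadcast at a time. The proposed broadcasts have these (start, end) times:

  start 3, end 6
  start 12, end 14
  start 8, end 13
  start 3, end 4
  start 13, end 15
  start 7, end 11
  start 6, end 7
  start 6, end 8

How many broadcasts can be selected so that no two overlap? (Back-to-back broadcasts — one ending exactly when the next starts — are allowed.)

4

By end time: (3,4), (3,6), (6,7), (6,8), (7,11), (8,13), (12,14), (13,15).
Pick (3,4); next start ≥ 4 → (6,7); next start ≥ 7 → (7,11); next start ≥ 11 → (12,14).
Selected 4 broadcasts.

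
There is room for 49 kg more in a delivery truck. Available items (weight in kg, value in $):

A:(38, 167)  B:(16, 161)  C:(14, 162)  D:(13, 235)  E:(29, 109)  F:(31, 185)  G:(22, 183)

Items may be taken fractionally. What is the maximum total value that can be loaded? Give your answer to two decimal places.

607.91

Sort by value per unit weight and fill in that order.
Ratios (sorted): D 18.08, C 11.57, B 10.06, G 8.32, F 5.97, A 4.39, E 3.76
take D (13 @ 235); take C (14 @ 162); take B (16 @ 161); take 6/22 of G → 49.91. Capacity used 49/49.
Total value = 607.91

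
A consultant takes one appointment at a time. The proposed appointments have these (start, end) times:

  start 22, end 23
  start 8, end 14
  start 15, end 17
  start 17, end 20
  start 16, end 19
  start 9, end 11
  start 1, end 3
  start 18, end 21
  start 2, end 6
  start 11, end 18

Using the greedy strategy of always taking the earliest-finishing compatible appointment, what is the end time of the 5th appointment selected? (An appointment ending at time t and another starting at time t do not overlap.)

23

By end time: (1,3), (2,6), (9,11), (8,14), (15,17), (11,18), (16,19), (17,20), (18,21), (22,23).
Pick (1,3); next start ≥ 3 → (9,11); next start ≥ 11 → (15,17); next start ≥ 17 → (17,20); next start ≥ 20 → (22,23).
Selected: (1,3) (9,11) (15,17) (17,20) (22,23)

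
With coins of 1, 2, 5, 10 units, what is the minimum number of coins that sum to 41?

Use the largest denomination that fits, subtract, and repeat.
41 = 4×10 + 1×1
Total coins = 4 + 1 = 5

5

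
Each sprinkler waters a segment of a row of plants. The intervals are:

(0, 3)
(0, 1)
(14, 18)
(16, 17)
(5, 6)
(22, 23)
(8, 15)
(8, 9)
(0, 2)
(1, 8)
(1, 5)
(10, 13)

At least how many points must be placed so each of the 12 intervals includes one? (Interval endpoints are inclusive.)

6

By right end: [0,1]  [0,2]  [0,3]  [1,5]  [5,6]  [1,8]  [8,9]  [10,13]  [8,15]  [16,17]  [14,18]  [22,23]
[0,1] uncovered → point at 1; [5,6] uncovered → point at 6; [8,9] uncovered → point at 9; [10,13] uncovered → point at 13; [16,17] uncovered → point at 17; [22,23] uncovered → point at 23.
Points: 1, 6, 9, 13, 17, 23 (6 total).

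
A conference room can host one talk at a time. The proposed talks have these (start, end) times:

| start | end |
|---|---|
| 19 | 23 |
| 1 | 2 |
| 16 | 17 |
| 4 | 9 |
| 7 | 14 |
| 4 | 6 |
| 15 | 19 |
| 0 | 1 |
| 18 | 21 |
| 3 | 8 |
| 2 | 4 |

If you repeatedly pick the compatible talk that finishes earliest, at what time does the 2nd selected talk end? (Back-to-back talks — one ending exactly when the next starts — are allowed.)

Sort by end time and greedily take each interval whose start is ≥ the last chosen end.
By end time: (0,1), (1,2), (2,4), (4,6), (3,8), (4,9), (7,14), (16,17), (15,19), (18,21), (19,23).
Pick (0,1); next start ≥ 1 → (1,2); next start ≥ 2 → (2,4); next start ≥ 4 → (4,6); next start ≥ 6 → (7,14); next start ≥ 14 → (16,17); next start ≥ 17 → (18,21).
Selected: (0,1) (1,2) (2,4) (4,6) (7,14) (16,17) (18,21)

2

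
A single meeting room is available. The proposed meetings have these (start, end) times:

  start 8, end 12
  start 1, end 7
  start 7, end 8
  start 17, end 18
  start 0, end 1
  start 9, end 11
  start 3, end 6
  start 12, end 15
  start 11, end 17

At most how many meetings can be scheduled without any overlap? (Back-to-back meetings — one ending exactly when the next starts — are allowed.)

6

Sorted by end: (0,1)  (3,6)  (1,7)  (7,8)  (9,11)  (8,12)  (12,15)  (11,17)  (17,18)
take (0,1); take (3,6); take (7,8); take (9,11); skip (8,12); take (12,15); take (17,18).
Selected 6 meetings.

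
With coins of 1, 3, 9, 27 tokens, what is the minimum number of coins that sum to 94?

6

Use the largest denomination that fits, subtract, and repeat.
94 = 3×27 + 1×9 + 1×3 + 1×1
Total coins = 3 + 1 + 1 + 1 = 6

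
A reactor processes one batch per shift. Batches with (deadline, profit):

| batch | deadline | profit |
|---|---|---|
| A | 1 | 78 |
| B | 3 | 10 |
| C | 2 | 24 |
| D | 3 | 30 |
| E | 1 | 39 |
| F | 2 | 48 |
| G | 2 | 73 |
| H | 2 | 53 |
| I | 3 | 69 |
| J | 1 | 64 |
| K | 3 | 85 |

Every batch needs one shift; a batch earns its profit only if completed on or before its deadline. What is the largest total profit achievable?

236

Profit order: K=85 A=78 G=73 I=69 J=64 H=53 F=48 E=39 D=30 C=24 B=10
Assign: K→slot 3, A→slot 1, G→slot 2, I skipped, J skipped, H skipped, F skipped, E skipped, D skipped, C skipped, B skipped.
Slots: [1:A] [2:G] [3:K]
Profit = 78 + 73 + 85 = 236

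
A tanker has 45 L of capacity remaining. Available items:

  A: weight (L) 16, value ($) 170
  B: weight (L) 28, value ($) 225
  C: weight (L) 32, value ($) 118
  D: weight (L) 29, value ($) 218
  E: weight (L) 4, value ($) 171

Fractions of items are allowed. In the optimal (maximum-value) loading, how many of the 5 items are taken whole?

Ratios (sorted): E 42.75, A 10.62, B 8.04, D 7.52, C 3.69
take E (4 @ 171); take A (16 @ 170); take 25/28 of B → 200.89. Capacity used 45/45.
2 item(s) taken whole; one partial (take 25/28 of B).

2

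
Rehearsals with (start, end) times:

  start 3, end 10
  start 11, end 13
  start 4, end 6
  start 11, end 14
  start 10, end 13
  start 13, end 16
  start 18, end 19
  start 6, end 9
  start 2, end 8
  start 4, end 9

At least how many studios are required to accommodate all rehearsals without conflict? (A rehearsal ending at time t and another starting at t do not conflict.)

4

starts: [2, 3, 4, 4, 6, 10, 11, 11, 13, 18]
ends:   [6, 8, 9, 9, 10, 13, 13, 14, 16, 19]
s2→1 s3→2 s4→3 s4→4  — peak 4.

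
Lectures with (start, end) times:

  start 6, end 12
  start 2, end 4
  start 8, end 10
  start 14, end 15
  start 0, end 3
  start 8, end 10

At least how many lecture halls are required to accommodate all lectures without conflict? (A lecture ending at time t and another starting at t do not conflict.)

3

Count concurrent intervals with a sweep; the peak is the room count.
starts: [0, 2, 6, 8, 8, 14]
ends:   [3, 4, 10, 10, 12, 15]
s0→1 s2→2 e3→1 e4→0 s6→1 s8→2 s8→3  — peak 3.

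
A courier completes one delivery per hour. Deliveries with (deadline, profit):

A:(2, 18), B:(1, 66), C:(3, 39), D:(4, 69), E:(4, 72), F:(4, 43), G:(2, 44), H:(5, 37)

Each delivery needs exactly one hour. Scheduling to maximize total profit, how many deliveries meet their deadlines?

5

Take jobs in profit order; each goes to the latest open slot no later than its deadline.
By profit: E(d4,72), D(d4,69), B(d1,66), G(d2,44), F(d4,43), C(d3,39), H(d5,37), A(d2,18)
E→slot 4; D→slot 3; B→slot 1; G→slot 2; F skipped; C skipped; H→slot 5; A skipped.
5 of 8 scheduled.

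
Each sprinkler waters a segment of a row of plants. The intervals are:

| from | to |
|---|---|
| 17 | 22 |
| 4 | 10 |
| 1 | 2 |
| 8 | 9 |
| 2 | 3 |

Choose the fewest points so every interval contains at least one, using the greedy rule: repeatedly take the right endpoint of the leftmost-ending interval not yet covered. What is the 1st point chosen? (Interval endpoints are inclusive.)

2

By right end: [1,2]  [2,3]  [8,9]  [4,10]  [17,22]
[1,2] uncovered → point at 2; [8,9] uncovered → point at 9; [17,22] uncovered → point at 22.
Points: 2, 9, 22 (3 total).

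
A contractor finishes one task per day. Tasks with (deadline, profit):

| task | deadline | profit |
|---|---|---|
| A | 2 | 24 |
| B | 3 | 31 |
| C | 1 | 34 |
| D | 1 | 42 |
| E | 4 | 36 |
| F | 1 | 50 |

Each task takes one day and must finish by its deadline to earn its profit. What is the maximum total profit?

141

By profit: F(d1,50), D(d1,42), E(d4,36), C(d1,34), B(d3,31), A(d2,24)
F→slot 1; D skipped; E→slot 4; C skipped; B→slot 3; A→slot 2.
Profit = 50 + 24 + 31 + 36 = 141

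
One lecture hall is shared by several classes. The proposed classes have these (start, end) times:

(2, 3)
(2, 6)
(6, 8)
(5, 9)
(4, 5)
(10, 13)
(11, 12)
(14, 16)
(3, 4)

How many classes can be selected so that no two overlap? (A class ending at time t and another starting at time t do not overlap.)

6

Sorted by end: (2,3)  (3,4)  (4,5)  (2,6)  (6,8)  (5,9)  (11,12)  (10,13)  (14,16)
take (2,3); take (3,4); take (4,5); take (6,8); take (11,12); skip (10,13); take (14,16).
Selected 6 classes.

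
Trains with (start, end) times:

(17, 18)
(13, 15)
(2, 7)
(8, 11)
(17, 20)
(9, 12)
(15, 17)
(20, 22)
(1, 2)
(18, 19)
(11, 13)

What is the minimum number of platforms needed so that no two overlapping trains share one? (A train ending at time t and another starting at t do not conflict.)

The answer is the maximum number of intervals overlapping at any instant.
Events (time:±→running): 1:+→1 2:-→0 2:+→1 7:-→0 8:+→1 9:+→2 … peak 2.

2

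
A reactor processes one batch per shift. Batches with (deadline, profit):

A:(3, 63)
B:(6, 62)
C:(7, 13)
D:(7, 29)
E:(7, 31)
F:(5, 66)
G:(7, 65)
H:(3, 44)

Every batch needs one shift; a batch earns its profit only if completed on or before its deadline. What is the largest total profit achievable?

360

By profit: F(d5,66), G(d7,65), A(d3,63), B(d6,62), H(d3,44), E(d7,31), D(d7,29), C(d7,13)
F→slot 5; G→slot 7; A→slot 3; B→slot 6; H→slot 2; E→slot 4; D→slot 1; C skipped.
Profit = 29 + 44 + 63 + 31 + 66 + 62 + 65 = 360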